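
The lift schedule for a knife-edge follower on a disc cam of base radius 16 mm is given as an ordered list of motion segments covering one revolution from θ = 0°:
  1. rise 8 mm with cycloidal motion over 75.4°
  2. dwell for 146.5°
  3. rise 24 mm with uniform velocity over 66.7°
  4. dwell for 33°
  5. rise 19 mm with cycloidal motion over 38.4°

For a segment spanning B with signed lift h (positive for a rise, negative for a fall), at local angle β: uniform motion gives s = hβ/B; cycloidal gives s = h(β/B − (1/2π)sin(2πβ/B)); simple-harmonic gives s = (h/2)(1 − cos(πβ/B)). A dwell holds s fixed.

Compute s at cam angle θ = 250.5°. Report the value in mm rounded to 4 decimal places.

seg 1 [0°–75.4°] cycloidal, h=8: full span → s += 8 → s = 8.0000
seg 2 [75.4°–221.9°] dwell: s stays 8.0000
seg 3 [221.9°–288.6°] uniform, h=24: θ=250.5° here. β=28.6, B=66.7. 24·28.6/66.7 = 10.2909 → s = 18.2909

18.2909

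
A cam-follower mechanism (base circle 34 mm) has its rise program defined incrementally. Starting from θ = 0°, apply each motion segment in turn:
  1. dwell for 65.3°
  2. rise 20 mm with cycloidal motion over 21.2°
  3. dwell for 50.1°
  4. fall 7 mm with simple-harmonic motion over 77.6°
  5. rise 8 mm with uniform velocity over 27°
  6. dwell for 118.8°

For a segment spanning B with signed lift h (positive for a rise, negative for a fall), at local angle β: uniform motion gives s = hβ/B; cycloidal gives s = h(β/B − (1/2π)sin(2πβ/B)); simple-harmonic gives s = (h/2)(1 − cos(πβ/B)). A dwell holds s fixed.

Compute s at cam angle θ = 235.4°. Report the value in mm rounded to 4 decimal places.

seg 1 [0°–65.3°] dwell: s stays 0.0000
seg 2 [65.3°–86.5°] cycloidal, h=20: full span → s += 20 → s = 20.0000
seg 3 [86.5°–136.6°] dwell: s stays 20.0000
seg 4 [136.6°–214.2°] simple-harmonic, h=-7: full span → s += -7 → s = 13.0000
seg 5 [214.2°–241.2°] uniform, h=8: θ=235.4° here. β=21.2, B=27. 8·21.2/27 = 6.2815 → s = 19.2815

19.2815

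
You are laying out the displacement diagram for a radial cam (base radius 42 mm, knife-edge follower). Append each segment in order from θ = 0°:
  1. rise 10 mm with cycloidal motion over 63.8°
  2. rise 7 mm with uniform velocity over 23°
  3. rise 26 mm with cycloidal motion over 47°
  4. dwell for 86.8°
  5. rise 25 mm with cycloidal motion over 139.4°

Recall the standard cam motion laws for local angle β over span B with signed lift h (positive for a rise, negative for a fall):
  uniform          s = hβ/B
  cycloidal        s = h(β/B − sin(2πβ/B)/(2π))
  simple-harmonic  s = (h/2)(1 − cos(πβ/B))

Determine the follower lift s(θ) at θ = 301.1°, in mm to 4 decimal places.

seg 1 [0°–63.8°] cycloidal, h=10: full span → s += 10 → s = 10.0000
seg 2 [63.8°–86.8°] uniform, h=7: full span → s += 7 → s = 17.0000
seg 3 [86.8°–133.8°] cycloidal, h=26: full span → s += 26 → s = 43.0000
seg 4 [133.8°–220.6°] dwell: s stays 43.0000
seg 5 [220.6°–360°] cycloidal, h=25: θ=301.1° here. β=80.5, B=139.4. 25·(0.5775 − sin(2π·0.5775)/(2π)) = 16.2982 → s = 59.2982

59.2982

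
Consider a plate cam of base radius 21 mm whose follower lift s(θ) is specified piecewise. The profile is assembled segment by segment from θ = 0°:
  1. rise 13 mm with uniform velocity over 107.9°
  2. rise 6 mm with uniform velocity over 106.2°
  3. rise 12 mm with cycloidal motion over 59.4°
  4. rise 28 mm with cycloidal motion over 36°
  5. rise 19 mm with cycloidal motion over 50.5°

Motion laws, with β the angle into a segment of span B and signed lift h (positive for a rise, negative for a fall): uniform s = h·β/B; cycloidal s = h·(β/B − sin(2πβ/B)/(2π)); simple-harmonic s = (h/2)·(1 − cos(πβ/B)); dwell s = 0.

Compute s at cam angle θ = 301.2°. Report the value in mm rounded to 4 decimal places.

seg 1 [0°–107.9°] uniform, h=13: full span → s += 13 → s = 13.0000
seg 2 [107.9°–214.1°] uniform, h=6: full span → s += 6 → s = 19.0000
seg 3 [214.1°–273.5°] cycloidal, h=12: full span → s += 12 → s = 31.0000
seg 4 [273.5°–309.5°] cycloidal, h=28: θ=301.2° here. β=27.7, B=36. 28·(0.7694 − sin(2π·0.7694)/(2π)) = 25.9676 → s = 56.9676

56.9676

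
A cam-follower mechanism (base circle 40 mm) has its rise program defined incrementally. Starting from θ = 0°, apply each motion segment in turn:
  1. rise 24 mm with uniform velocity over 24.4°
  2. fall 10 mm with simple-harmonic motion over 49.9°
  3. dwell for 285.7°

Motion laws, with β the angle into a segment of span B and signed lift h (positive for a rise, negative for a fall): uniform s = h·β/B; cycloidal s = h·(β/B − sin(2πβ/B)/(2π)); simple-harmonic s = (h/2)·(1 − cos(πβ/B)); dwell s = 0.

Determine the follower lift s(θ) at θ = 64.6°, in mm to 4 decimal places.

seg 1 [0°–24.4°] uniform, h=24: full span → s += 24 → s = 24.0000
seg 2 [24.4°–74.3°] simple-harmonic, h=-10: θ=64.6° here. β=40.2, B=49.9. -10/2·(1 − cos(π·0.8056)) = -9.0963 → s = 14.9037

14.9037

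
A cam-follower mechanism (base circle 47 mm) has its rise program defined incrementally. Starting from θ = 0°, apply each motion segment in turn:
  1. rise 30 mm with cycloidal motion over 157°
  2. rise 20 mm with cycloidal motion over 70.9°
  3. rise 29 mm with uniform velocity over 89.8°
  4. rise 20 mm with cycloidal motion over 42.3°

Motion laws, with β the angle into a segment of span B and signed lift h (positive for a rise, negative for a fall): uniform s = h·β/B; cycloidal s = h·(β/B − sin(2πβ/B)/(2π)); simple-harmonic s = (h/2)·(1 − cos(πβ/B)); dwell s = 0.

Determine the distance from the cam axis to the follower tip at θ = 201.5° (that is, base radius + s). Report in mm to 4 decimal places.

seg 1 [0°–157°] cycloidal, h=30: full span → s += 30 → s = 30.0000
seg 2 [157°–227.9°] cycloidal, h=20: θ=201.5° here. β=44.5, B=70.9. 20·(0.6276 − sin(2π·0.6276)/(2π)) = 14.8408 → s = 44.8408
radial distance = base radius + s = 47 + 44.8408 = 91.8408

91.8408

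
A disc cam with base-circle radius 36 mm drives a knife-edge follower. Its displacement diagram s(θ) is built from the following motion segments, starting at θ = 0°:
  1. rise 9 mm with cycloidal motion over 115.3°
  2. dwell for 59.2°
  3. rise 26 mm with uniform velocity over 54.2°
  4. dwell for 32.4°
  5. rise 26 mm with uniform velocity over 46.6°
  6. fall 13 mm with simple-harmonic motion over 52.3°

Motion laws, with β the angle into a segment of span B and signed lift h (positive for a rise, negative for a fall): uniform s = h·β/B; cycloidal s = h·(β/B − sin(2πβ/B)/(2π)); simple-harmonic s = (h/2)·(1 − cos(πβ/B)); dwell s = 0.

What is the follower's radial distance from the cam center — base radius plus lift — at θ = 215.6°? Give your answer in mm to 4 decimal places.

seg 1 [0°–115.3°] cycloidal, h=9: full span → s += 9 → s = 9.0000
seg 2 [115.3°–174.5°] dwell: s stays 9.0000
seg 3 [174.5°–228.7°] uniform, h=26: θ=215.6° here. β=41.1, B=54.2. 26·41.1/54.2 = 19.7159 → s = 28.7159
radial distance = base radius + s = 36 + 28.7159 = 64.7159

64.7159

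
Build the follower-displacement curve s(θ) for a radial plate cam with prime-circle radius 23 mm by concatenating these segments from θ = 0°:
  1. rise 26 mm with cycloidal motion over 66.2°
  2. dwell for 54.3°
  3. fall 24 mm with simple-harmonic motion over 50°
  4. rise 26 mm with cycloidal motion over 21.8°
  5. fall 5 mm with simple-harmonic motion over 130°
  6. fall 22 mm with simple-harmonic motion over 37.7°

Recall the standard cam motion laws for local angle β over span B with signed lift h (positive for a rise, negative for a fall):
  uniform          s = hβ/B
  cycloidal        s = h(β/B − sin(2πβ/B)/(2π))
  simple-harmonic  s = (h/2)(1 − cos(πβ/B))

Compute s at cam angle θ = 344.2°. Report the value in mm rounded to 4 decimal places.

seg 1 [0°–66.2°] cycloidal, h=26: full span → s += 26 → s = 26.0000
seg 2 [66.2°–120.5°] dwell: s stays 26.0000
seg 3 [120.5°–170.5°] simple-harmonic, h=-24: full span → s += -24 → s = 2.0000
seg 4 [170.5°–192.3°] cycloidal, h=26: full span → s += 26 → s = 28.0000
seg 5 [192.3°–322.3°] simple-harmonic, h=-5: full span → s += -5 → s = 23.0000
seg 6 [322.3°–360°] simple-harmonic, h=-22: θ=344.2° here. β=21.9, B=37.7. -22/2·(1 − cos(π·0.5809)) = -13.7658 → s = 9.2342

9.2342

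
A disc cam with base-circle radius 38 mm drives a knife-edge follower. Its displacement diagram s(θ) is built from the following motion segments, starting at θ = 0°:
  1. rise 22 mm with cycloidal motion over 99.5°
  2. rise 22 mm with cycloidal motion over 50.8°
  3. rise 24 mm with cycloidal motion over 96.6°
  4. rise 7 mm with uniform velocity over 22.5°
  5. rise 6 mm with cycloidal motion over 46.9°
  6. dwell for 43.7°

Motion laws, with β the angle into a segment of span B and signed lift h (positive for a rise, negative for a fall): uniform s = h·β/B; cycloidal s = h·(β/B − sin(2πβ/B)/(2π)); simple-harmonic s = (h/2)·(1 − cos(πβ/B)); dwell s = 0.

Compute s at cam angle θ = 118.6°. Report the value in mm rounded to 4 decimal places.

seg 1 [0°–99.5°] cycloidal, h=22: full span → s += 22 → s = 22.0000
seg 2 [99.5°–150.3°] cycloidal, h=22: θ=118.6° here. β=19.1, B=50.8. 22·(0.3760 − sin(2π·0.3760)/(2π)) = 5.8111 → s = 27.8111

27.8111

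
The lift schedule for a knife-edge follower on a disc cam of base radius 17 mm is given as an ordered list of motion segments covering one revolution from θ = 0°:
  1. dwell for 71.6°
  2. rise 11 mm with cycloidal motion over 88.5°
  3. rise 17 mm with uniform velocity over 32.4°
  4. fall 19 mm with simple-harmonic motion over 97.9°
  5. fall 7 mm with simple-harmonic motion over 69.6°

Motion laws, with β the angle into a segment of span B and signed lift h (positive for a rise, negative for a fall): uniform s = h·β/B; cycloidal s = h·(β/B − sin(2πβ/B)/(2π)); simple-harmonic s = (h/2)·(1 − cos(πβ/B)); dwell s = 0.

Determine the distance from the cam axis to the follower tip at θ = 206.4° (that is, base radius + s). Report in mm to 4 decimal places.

seg 1 [0°–71.6°] dwell: s stays 0.0000
seg 2 [71.6°–160.1°] cycloidal, h=11: full span → s += 11 → s = 11.0000
seg 3 [160.1°–192.5°] uniform, h=17: full span → s += 17 → s = 28.0000
seg 4 [192.5°–290.4°] simple-harmonic, h=-19: θ=206.4° here. β=13.9, B=97.9. -19/2·(1 − cos(π·0.1420)) = -0.9295 → s = 27.0705
radial distance = base radius + s = 17 + 27.0705 = 44.0705

44.0705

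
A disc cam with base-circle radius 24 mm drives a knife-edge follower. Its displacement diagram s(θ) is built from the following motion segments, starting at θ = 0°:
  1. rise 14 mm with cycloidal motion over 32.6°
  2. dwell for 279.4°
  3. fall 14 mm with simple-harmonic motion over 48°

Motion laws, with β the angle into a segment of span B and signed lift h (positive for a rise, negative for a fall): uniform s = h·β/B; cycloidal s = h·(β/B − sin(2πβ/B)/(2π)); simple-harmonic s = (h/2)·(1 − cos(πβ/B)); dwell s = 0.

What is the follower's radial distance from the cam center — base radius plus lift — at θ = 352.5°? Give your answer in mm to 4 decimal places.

seg 1 [0°–32.6°] cycloidal, h=14: full span → s += 14 → s = 14.0000
seg 2 [32.6°–312°] dwell: s stays 14.0000
seg 3 [312°–360°] simple-harmonic, h=-14: θ=352.5° here. β=40.5, B=48. -14/2·(1 − cos(π·0.8438)) = -13.1734 → s = 0.8266
radial distance = base radius + s = 24 + 0.8266 = 24.8266

24.8266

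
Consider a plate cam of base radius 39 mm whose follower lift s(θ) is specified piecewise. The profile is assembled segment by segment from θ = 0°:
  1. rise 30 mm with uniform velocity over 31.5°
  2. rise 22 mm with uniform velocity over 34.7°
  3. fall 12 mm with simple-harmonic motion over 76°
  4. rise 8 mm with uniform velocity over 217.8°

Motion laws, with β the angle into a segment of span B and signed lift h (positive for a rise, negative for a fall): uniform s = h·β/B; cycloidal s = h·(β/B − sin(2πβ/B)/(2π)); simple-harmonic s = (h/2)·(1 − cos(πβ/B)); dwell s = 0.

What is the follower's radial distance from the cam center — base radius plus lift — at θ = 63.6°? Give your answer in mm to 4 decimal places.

seg 1 [0°–31.5°] uniform, h=30: full span → s += 30 → s = 30.0000
seg 2 [31.5°–66.2°] uniform, h=22: θ=63.6° here. β=32.1, B=34.7. 22·32.1/34.7 = 20.3516 → s = 50.3516
radial distance = base radius + s = 39 + 50.3516 = 89.3516

89.3516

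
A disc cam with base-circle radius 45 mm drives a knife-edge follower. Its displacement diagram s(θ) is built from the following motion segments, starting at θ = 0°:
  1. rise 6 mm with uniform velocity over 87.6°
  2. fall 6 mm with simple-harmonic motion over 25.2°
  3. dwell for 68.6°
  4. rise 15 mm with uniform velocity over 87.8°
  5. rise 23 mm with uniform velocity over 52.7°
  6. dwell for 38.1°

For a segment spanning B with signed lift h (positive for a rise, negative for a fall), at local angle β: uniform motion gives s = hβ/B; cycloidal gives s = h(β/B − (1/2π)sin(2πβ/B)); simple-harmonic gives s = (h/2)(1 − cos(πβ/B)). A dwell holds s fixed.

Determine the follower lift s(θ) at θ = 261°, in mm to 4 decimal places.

seg 1 [0°–87.6°] uniform, h=6: full span → s += 6 → s = 6.0000
seg 2 [87.6°–112.8°] simple-harmonic, h=-6: full span → s += -6 → s = 0.0000
seg 3 [112.8°–181.4°] dwell: s stays 0.0000
seg 4 [181.4°–269.2°] uniform, h=15: θ=261° here. β=79.6, B=87.8. 15·79.6/87.8 = 13.5991 → s = 13.5991

13.5991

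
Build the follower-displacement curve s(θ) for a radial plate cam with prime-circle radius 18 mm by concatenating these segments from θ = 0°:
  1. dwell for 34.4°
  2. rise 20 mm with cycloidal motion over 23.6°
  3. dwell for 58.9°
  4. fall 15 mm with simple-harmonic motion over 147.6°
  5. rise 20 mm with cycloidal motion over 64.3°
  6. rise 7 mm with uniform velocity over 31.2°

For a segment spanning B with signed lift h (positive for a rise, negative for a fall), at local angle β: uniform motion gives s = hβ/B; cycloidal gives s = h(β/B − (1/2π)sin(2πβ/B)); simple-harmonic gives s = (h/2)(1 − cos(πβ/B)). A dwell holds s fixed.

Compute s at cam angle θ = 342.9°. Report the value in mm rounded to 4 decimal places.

seg 1 [0°–34.4°] dwell: s stays 0.0000
seg 2 [34.4°–58°] cycloidal, h=20: full span → s += 20 → s = 20.0000
seg 3 [58°–116.9°] dwell: s stays 20.0000
seg 4 [116.9°–264.5°] simple-harmonic, h=-15: full span → s += -15 → s = 5.0000
seg 5 [264.5°–328.8°] cycloidal, h=20: full span → s += 20 → s = 25.0000
seg 6 [328.8°–360°] uniform, h=7: θ=342.9° here. β=14.1, B=31.2. 7·14.1/31.2 = 3.1635 → s = 28.1635

28.1635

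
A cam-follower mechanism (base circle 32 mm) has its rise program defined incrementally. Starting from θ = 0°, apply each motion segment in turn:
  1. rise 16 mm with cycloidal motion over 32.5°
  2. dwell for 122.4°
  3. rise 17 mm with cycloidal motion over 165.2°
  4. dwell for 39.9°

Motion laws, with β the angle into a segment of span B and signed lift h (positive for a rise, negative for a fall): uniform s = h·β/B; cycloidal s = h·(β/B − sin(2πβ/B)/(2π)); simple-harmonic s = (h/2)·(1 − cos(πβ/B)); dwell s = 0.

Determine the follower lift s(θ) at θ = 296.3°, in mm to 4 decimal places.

seg 1 [0°–32.5°] cycloidal, h=16: full span → s += 16 → s = 16.0000
seg 2 [32.5°–154.9°] dwell: s stays 16.0000
seg 3 [154.9°–320.1°] cycloidal, h=17: θ=296.3° here. β=141.4, B=165.2. 17·(0.8559 − sin(2π·0.8559)/(2π)) = 16.6790 → s = 32.6790

32.6790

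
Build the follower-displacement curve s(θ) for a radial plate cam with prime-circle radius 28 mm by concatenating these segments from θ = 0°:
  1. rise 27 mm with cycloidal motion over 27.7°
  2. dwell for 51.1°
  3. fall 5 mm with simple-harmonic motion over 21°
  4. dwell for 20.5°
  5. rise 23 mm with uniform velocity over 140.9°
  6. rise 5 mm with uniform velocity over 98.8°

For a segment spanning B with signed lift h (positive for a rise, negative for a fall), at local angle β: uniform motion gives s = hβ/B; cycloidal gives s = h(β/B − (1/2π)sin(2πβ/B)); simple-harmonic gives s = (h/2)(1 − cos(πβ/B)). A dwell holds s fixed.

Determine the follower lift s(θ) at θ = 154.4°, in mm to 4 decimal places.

seg 1 [0°–27.7°] cycloidal, h=27: full span → s += 27 → s = 27.0000
seg 2 [27.7°–78.8°] dwell: s stays 27.0000
seg 3 [78.8°–99.8°] simple-harmonic, h=-5: full span → s += -5 → s = 22.0000
seg 4 [99.8°–120.3°] dwell: s stays 22.0000
seg 5 [120.3°–261.2°] uniform, h=23: θ=154.4° here. β=34.1, B=140.9. 23·34.1/140.9 = 5.5664 → s = 27.5664

27.5664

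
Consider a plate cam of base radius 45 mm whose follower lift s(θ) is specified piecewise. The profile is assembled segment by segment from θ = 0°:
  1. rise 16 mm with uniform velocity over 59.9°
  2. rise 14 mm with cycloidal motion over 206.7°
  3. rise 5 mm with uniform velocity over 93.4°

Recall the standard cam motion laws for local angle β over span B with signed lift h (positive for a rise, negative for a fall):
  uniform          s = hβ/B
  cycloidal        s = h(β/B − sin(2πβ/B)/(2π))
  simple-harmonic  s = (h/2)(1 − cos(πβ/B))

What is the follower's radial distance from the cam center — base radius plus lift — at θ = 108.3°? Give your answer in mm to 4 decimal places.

seg 1 [0°–59.9°] uniform, h=16: full span → s += 16 → s = 16.0000
seg 2 [59.9°–266.6°] cycloidal, h=14: θ=108.3° here. β=48.4, B=206.7. 14·(0.2342 − sin(2π·0.2342)/(2π)) = 1.0610 → s = 17.0610
radial distance = base radius + s = 45 + 17.0610 = 62.0610

62.0610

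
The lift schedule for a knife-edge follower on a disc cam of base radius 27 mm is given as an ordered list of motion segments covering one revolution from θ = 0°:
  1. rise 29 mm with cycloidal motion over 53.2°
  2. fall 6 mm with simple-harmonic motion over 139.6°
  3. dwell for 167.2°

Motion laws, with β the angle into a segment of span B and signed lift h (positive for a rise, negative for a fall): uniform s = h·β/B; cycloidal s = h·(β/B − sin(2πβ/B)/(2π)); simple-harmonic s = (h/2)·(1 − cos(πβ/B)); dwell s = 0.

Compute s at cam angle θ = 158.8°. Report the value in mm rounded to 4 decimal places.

seg 1 [0°–53.2°] cycloidal, h=29: full span → s += 29 → s = 29.0000
seg 2 [53.2°–192.8°] simple-harmonic, h=-6: θ=158.8° here. β=105.6, B=139.6. -6/2·(1 − cos(π·0.7564)) = -5.1638 → s = 23.8362

23.8362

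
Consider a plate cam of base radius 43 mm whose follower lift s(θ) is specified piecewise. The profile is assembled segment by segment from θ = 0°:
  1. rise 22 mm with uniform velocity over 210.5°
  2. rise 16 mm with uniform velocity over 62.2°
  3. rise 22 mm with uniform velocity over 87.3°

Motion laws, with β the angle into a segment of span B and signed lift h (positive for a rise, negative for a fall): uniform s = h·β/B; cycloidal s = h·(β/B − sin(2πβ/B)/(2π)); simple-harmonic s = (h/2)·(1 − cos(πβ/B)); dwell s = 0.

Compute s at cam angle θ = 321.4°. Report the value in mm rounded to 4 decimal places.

seg 1 [0°–210.5°] uniform, h=22: full span → s += 22 → s = 22.0000
seg 2 [210.5°–272.7°] uniform, h=16: full span → s += 16 → s = 38.0000
seg 3 [272.7°–360°] uniform, h=22: θ=321.4° here. β=48.7, B=87.3. 22·48.7/87.3 = 12.2726 → s = 50.2726

50.2726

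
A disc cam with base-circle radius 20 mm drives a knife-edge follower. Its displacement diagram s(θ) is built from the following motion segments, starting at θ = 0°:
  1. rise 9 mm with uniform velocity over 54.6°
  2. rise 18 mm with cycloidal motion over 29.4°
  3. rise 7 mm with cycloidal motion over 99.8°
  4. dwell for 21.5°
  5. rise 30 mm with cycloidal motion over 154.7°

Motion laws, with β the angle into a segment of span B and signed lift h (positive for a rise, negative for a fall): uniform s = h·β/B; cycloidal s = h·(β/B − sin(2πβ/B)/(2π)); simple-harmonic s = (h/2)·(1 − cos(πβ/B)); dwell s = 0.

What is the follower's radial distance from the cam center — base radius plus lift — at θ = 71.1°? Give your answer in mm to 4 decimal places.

seg 1 [0°–54.6°] uniform, h=9: full span → s += 9 → s = 9.0000
seg 2 [54.6°–84°] cycloidal, h=18: θ=71.1° here. β=16.5, B=29.4. 18·(0.5612 − sin(2π·0.5612)/(2π)) = 11.1771 → s = 20.1771
radial distance = base radius + s = 20 + 20.1771 = 40.1771

40.1771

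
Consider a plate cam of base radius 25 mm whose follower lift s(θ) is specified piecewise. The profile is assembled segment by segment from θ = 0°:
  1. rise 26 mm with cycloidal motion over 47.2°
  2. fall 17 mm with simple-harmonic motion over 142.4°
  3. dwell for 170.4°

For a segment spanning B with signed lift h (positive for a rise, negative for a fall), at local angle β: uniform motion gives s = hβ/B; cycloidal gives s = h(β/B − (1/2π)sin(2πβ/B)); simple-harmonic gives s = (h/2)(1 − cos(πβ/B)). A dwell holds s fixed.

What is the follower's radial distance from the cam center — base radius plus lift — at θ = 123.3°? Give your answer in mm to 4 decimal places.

seg 1 [0°–47.2°] cycloidal, h=26: full span → s += 26 → s = 26.0000
seg 2 [47.2°–189.6°] simple-harmonic, h=-17: θ=123.3° here. β=76.1, B=142.4. -17/2·(1 − cos(π·0.5344)) = -9.4171 → s = 16.5829
radial distance = base radius + s = 25 + 16.5829 = 41.5829

41.5829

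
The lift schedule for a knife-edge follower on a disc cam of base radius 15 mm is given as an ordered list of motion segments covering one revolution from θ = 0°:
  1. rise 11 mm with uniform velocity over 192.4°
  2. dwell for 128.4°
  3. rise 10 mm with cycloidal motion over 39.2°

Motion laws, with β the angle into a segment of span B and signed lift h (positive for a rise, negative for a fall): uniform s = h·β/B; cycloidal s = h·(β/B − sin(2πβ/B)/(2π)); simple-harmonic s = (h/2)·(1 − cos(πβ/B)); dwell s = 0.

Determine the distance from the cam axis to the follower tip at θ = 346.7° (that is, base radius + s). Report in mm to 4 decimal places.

seg 1 [0°–192.4°] uniform, h=11: full span → s += 11 → s = 11.0000
seg 2 [192.4°–320.8°] dwell: s stays 11.0000
seg 3 [320.8°–360°] cycloidal, h=10: θ=346.7° here. β=25.9, B=39.2. 10·(0.6607 − sin(2π·0.6607)/(2π)) = 7.9547 → s = 18.9547
radial distance = base radius + s = 15 + 18.9547 = 33.9547

33.9547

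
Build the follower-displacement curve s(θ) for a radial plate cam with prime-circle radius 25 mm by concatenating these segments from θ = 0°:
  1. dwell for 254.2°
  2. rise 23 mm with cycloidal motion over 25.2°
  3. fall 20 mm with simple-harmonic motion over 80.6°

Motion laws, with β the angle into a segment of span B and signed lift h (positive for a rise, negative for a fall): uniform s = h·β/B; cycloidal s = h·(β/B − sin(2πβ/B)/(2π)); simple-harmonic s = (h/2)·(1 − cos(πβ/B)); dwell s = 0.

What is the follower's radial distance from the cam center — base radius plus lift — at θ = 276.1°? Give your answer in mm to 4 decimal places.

seg 1 [0°–254.2°] dwell: s stays 0.0000
seg 2 [254.2°–279.4°] cycloidal, h=23: θ=276.1° here. β=21.9, B=25.2. 23·(0.8690 − sin(2π·0.8690)/(2π)) = 22.6715 → s = 22.6715
radial distance = base radius + s = 25 + 22.6715 = 47.6715

47.6715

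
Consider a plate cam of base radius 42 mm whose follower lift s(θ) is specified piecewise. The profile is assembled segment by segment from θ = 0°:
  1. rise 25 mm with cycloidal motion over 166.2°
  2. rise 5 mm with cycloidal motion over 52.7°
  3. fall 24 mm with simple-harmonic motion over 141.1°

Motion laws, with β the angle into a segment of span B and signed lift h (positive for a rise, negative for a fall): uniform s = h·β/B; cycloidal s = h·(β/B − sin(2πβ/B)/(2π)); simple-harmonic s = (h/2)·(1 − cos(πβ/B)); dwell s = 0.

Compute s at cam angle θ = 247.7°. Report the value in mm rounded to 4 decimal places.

seg 1 [0°–166.2°] cycloidal, h=25: full span → s += 25 → s = 25.0000
seg 2 [166.2°–218.9°] cycloidal, h=5: full span → s += 5 → s = 30.0000
seg 3 [218.9°–360°] simple-harmonic, h=-24: θ=247.7° here. β=28.8, B=141.1. -24/2·(1 − cos(π·0.2041)) = -2.3837 → s = 27.6163

27.6163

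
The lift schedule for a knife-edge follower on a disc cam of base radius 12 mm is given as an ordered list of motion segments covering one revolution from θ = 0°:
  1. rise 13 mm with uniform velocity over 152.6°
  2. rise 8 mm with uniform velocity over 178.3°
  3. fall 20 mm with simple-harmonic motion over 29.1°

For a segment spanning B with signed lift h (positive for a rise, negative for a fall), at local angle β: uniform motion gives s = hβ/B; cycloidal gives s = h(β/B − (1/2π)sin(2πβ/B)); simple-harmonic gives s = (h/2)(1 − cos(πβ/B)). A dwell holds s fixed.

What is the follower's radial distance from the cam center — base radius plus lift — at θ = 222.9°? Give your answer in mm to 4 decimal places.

seg 1 [0°–152.6°] uniform, h=13: full span → s += 13 → s = 13.0000
seg 2 [152.6°–330.9°] uniform, h=8: θ=222.9° here. β=70.3, B=178.3. 8·70.3/178.3 = 3.1542 → s = 16.1542
radial distance = base radius + s = 12 + 16.1542 = 28.1542

28.1542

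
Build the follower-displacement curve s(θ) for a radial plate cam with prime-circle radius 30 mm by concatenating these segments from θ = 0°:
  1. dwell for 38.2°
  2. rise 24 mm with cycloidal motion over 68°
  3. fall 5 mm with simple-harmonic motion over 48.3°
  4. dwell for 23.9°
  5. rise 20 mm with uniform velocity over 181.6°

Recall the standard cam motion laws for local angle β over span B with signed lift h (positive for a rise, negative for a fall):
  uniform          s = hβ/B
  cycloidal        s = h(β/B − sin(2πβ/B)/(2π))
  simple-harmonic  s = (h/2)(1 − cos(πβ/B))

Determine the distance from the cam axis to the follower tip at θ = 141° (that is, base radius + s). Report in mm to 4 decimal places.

seg 1 [0°–38.2°] dwell: s stays 0.0000
seg 2 [38.2°–106.2°] cycloidal, h=24: full span → s += 24 → s = 24.0000
seg 3 [106.2°–154.5°] simple-harmonic, h=-5: θ=141° here. β=34.8, B=48.3. -5/2·(1 − cos(π·0.7205)) = -4.0966 → s = 19.9034
radial distance = base radius + s = 30 + 19.9034 = 49.9034

49.9034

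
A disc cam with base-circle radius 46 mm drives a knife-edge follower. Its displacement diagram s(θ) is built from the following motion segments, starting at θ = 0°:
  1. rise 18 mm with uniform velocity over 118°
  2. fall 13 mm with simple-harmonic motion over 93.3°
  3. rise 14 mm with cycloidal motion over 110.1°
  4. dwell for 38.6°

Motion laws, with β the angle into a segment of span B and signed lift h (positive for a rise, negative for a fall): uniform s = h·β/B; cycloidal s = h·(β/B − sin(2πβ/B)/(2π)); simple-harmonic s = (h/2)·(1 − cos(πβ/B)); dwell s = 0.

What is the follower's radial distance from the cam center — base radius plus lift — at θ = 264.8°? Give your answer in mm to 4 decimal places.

seg 1 [0°–118°] uniform, h=18: full span → s += 18 → s = 18.0000
seg 2 [118°–211.3°] simple-harmonic, h=-13: full span → s += -13 → s = 5.0000
seg 3 [211.3°–321.4°] cycloidal, h=14: θ=264.8° here. β=53.5, B=110.1. 14·(0.4859 − sin(2π·0.4859)/(2π)) = 6.6061 → s = 11.6061
radial distance = base radius + s = 46 + 11.6061 = 57.6061

57.6061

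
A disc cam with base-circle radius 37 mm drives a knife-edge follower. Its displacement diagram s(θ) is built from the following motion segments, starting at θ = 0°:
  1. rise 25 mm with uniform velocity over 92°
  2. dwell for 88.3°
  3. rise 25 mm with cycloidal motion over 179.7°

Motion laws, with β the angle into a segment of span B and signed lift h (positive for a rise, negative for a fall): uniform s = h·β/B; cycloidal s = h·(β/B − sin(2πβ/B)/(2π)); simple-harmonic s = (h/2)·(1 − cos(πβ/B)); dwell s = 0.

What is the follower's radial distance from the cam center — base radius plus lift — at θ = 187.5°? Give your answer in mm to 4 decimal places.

seg 1 [0°–92°] uniform, h=25: full span → s += 25 → s = 25.0000
seg 2 [92°–180.3°] dwell: s stays 25.0000
seg 3 [180.3°–360°] cycloidal, h=25: θ=187.5° here. β=7.2, B=179.7. 25·(0.0401 − sin(2π·0.0401)/(2π)) = 0.0105 → s = 25.0105
radial distance = base radius + s = 37 + 25.0105 = 62.0105

62.0105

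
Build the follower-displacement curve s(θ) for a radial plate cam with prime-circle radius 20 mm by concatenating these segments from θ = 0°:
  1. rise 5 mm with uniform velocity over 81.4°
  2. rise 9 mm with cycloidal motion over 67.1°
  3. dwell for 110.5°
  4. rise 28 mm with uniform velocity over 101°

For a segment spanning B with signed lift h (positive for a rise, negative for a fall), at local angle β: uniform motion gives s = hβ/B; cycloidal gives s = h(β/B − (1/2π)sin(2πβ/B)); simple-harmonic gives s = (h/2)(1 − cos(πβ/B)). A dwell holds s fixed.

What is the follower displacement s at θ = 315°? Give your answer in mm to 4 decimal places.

seg 1 [0°–81.4°] uniform, h=5: full span → s += 5 → s = 5.0000
seg 2 [81.4°–148.5°] cycloidal, h=9: full span → s += 9 → s = 14.0000
seg 3 [148.5°–259°] dwell: s stays 14.0000
seg 4 [259°–360°] uniform, h=28: θ=315° here. β=56, B=101. 28·56/101 = 15.5248 → s = 29.5248

29.5248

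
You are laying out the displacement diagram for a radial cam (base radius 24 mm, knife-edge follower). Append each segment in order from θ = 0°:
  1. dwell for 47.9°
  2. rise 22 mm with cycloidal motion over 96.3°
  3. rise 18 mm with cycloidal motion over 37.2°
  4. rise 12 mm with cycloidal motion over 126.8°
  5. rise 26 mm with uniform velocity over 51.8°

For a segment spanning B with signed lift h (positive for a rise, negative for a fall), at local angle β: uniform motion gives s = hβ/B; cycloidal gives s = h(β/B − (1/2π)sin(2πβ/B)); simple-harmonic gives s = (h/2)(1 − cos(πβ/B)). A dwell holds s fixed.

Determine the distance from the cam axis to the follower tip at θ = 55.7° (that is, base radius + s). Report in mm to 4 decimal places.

seg 1 [0°–47.9°] dwell: s stays 0.0000
seg 2 [47.9°–144.2°] cycloidal, h=22: θ=55.7° here. β=7.8, B=96.3. 22·(0.0810 − sin(2π·0.0810)/(2π)) = 0.0759 → s = 0.0759
radial distance = base radius + s = 24 + 0.0759 = 24.0759

24.0759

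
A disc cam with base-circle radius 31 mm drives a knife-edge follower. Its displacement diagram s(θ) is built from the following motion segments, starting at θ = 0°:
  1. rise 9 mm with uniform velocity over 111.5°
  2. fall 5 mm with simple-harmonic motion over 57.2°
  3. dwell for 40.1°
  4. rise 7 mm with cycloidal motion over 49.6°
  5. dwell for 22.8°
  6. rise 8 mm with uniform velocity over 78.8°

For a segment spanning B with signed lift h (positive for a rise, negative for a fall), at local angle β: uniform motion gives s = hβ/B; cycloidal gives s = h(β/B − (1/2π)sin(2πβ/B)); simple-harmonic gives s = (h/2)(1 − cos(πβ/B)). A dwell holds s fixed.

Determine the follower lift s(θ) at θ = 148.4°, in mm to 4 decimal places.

seg 1 [0°–111.5°] uniform, h=9: full span → s += 9 → s = 9.0000
seg 2 [111.5°–168.7°] simple-harmonic, h=-5: θ=148.4° here. β=36.9, B=57.2. -5/2·(1 − cos(π·0.6451)) = -3.6006 → s = 5.3994

5.3994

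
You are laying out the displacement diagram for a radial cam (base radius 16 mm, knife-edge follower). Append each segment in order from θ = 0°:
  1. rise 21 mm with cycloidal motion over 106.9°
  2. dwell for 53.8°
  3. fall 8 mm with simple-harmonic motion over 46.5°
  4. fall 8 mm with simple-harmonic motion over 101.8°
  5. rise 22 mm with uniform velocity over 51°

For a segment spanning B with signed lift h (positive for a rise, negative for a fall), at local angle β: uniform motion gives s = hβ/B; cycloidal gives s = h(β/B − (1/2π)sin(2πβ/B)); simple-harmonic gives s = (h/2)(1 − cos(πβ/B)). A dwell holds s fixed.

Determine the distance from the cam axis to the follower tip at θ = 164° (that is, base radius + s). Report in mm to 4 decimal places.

seg 1 [0°–106.9°] cycloidal, h=21: full span → s += 21 → s = 21.0000
seg 2 [106.9°–160.7°] dwell: s stays 21.0000
seg 3 [160.7°–207.2°] simple-harmonic, h=-8: θ=164° here. β=3.3, B=46.5. -8/2·(1 − cos(π·0.0710)) = -0.0990 → s = 20.9010
radial distance = base radius + s = 16 + 20.9010 = 36.9010

36.9010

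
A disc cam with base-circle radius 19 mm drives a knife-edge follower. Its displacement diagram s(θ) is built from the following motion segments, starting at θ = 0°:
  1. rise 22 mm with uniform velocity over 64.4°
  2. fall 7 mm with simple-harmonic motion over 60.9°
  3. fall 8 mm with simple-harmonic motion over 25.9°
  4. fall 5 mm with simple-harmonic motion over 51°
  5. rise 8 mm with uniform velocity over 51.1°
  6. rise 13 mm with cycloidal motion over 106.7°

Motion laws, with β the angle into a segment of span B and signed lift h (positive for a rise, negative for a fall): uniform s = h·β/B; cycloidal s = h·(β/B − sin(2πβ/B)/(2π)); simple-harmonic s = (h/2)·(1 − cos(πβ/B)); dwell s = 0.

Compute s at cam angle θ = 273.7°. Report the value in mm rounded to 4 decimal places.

seg 1 [0°–64.4°] uniform, h=22: full span → s += 22 → s = 22.0000
seg 2 [64.4°–125.3°] simple-harmonic, h=-7: full span → s += -7 → s = 15.0000
seg 3 [125.3°–151.2°] simple-harmonic, h=-8: full span → s += -8 → s = 7.0000
seg 4 [151.2°–202.2°] simple-harmonic, h=-5: full span → s += -5 → s = 2.0000
seg 5 [202.2°–253.3°] uniform, h=8: full span → s += 8 → s = 10.0000
seg 6 [253.3°–360°] cycloidal, h=13: θ=273.7° here. β=20.4, B=106.7. 13·(0.1912 − sin(2π·0.1912)/(2π)) = 0.5561 → s = 10.5561

10.5561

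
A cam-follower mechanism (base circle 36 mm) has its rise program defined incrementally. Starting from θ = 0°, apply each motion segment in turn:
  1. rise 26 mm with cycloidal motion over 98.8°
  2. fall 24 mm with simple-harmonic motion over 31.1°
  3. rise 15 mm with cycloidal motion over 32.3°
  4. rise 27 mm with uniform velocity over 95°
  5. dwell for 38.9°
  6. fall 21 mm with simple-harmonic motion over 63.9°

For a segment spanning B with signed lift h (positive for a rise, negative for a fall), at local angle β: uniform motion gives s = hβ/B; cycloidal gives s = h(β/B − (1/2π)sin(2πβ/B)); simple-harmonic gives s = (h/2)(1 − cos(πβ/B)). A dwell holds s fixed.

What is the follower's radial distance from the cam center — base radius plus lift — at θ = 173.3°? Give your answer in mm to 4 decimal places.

seg 1 [0°–98.8°] cycloidal, h=26: full span → s += 26 → s = 26.0000
seg 2 [98.8°–129.9°] simple-harmonic, h=-24: full span → s += -24 → s = 2.0000
seg 3 [129.9°–162.2°] cycloidal, h=15: full span → s += 15 → s = 17.0000
seg 4 [162.2°–257.2°] uniform, h=27: θ=173.3° here. β=11.1, B=95. 27·11.1/95 = 3.1547 → s = 20.1547
radial distance = base radius + s = 36 + 20.1547 = 56.1547

56.1547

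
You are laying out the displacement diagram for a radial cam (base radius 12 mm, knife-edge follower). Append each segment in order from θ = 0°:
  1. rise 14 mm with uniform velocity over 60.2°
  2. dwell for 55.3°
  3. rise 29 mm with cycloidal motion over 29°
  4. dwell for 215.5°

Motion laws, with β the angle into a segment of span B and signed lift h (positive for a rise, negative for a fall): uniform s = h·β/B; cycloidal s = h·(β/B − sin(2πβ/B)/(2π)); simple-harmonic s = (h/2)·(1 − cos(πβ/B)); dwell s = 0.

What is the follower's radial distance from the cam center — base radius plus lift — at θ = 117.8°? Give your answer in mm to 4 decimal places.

seg 1 [0°–60.2°] uniform, h=14: full span → s += 14 → s = 14.0000
seg 2 [60.2°–115.5°] dwell: s stays 14.0000
seg 3 [115.5°–144.5°] cycloidal, h=29: θ=117.8° here. β=2.3, B=29. 29·(0.0793 − sin(2π·0.0793)/(2π)) = 0.0940 → s = 14.0940
radial distance = base radius + s = 12 + 14.0940 = 26.0940

26.0940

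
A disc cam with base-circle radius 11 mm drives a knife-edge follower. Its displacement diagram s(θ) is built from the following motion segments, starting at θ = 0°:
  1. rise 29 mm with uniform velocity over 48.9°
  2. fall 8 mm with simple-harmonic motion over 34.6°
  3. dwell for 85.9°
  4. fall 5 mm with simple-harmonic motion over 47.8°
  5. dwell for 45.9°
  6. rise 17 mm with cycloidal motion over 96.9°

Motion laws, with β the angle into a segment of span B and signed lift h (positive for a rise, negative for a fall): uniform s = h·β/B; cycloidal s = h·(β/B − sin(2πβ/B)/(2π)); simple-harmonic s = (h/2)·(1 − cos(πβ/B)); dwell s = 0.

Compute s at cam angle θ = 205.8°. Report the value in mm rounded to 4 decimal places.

seg 1 [0°–48.9°] uniform, h=29: full span → s += 29 → s = 29.0000
seg 2 [48.9°–83.5°] simple-harmonic, h=-8: full span → s += -8 → s = 21.0000
seg 3 [83.5°–169.4°] dwell: s stays 21.0000
seg 4 [169.4°–217.2°] simple-harmonic, h=-5: θ=205.8° here. β=36.4, B=47.8. -5/2·(1 − cos(π·0.7615)) = -4.3305 → s = 16.6695

16.6695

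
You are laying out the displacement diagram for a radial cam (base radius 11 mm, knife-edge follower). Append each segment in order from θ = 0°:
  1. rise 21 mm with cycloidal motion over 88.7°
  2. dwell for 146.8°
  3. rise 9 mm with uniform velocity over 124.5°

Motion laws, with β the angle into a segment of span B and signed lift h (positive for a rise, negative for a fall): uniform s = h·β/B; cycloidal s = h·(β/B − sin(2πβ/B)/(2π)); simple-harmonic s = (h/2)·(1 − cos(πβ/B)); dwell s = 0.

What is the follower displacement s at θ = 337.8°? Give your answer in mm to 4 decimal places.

seg 1 [0°–88.7°] cycloidal, h=21: full span → s += 21 → s = 21.0000
seg 2 [88.7°–235.5°] dwell: s stays 21.0000
seg 3 [235.5°–360°] uniform, h=9: θ=337.8° here. β=102.3, B=124.5. 9·102.3/124.5 = 7.3952 → s = 28.3952

28.3952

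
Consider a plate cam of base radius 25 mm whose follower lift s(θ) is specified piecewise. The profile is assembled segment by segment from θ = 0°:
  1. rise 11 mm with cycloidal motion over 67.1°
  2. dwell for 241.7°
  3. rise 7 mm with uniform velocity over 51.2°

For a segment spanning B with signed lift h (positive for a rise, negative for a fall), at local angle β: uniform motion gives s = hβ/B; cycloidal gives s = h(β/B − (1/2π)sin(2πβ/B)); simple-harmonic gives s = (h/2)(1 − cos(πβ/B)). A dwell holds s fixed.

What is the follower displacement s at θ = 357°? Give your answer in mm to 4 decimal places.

seg 1 [0°–67.1°] cycloidal, h=11: full span → s += 11 → s = 11.0000
seg 2 [67.1°–308.8°] dwell: s stays 11.0000
seg 3 [308.8°–360°] uniform, h=7: θ=357° here. β=48.2, B=51.2. 7·48.2/51.2 = 6.5898 → s = 17.5898

17.5898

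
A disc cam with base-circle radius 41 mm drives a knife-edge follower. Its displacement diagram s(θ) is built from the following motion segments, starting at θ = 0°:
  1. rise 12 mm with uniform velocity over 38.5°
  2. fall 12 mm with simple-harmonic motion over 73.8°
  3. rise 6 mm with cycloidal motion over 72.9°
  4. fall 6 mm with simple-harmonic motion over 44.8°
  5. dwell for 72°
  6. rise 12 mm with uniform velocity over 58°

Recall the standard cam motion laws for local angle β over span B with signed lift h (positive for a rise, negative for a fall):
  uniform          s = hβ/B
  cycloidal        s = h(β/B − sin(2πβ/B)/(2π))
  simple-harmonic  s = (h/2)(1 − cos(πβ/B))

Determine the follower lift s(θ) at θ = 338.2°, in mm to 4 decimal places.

seg 1 [0°–38.5°] uniform, h=12: full span → s += 12 → s = 12.0000
seg 2 [38.5°–112.3°] simple-harmonic, h=-12: full span → s += -12 → s = 0.0000
seg 3 [112.3°–185.2°] cycloidal, h=6: full span → s += 6 → s = 6.0000
seg 4 [185.2°–230°] simple-harmonic, h=-6: full span → s += -6 → s = 0.0000
seg 5 [230°–302°] dwell: s stays 0.0000
seg 6 [302°–360°] uniform, h=12: θ=338.2° here. β=36.2, B=58. 12·36.2/58 = 7.4897 → s = 7.4897

7.4897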